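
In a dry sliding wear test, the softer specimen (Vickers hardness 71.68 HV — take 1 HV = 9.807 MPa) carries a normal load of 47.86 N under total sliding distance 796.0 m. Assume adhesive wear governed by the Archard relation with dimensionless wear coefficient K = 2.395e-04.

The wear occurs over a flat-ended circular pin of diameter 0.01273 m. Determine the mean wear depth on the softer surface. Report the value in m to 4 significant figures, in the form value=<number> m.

Intermediate values appear rounded, and each operation keeps full precision; rounded just once to four significant figures.
Hardness H = 71.68 HV × 9.807 MPa/HV = 703.0 MPa = 7.030e+08 Pa.
Contact area A = π·d²/4 = π·(0.01273 m)²/4 = 1.273e-04 m².
In SI base units, W = 47.86 N, H = 7.030e+08 Pa, K = 2.395e-04.
By Archard's law, V = K·W·L/H = 2.395e-04 · 47.86 · 796.0 / 7.030e+08 = 1.298e-08 m³.
Average depth h = V/A = 1.298e-08 / 1.273e-04 = 1.020e-04 m.

value=1.020e-04 m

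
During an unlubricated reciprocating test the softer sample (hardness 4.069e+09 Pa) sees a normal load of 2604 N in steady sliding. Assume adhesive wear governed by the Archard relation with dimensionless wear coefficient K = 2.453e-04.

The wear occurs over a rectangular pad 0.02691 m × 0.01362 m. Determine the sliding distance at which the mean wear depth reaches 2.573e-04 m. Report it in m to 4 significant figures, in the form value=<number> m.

Every step runs at full float precision; quoted intermediates are rounded, and a lone final rounding: four significant digits.
Convert: Contact area A = 0.02691 m × 0.01362 m = 3.665e-04 m².
SI base units throughout: W = 2604 N, H = 4.069e+09 Pa, K = 2.453e-04.
Permissible volume V_lim = h_lim·A = 2.573e-04 · 3.665e-04 = 9.430e-08 m³.
Sliding life L = V_lim·H/(K·W) = 9.430e-08 · 4.069e+09 / (2.453e-04 · 2604) = 600.7 m.

value=600.7 m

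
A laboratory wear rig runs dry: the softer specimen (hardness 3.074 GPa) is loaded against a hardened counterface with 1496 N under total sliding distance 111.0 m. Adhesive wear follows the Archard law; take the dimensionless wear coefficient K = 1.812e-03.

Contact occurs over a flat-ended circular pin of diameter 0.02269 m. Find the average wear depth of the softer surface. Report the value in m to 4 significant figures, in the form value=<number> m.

value=2.421e-04 m

Every step runs at full precision — intermediates are shown rounded. Rounded just once: four significant figures.
Hardness H = 3.074 GPa = 3.074e+09 Pa.
Contact area A = π·d²/4 = π·(0.02269 m)²/4 = 4.044e-04 m².
As SI base values: W = 1496 N, H = 3.074e+09 Pa, K = 1.812e-03.
Worn volume V = K·W·L/H = 1.812e-03 · 1496 · 111.0 / 3.074e+09 = 9.788e-08 m³.
Wear depth h = V/A = 9.788e-08 / 4.044e-04 = 2.421e-04 m.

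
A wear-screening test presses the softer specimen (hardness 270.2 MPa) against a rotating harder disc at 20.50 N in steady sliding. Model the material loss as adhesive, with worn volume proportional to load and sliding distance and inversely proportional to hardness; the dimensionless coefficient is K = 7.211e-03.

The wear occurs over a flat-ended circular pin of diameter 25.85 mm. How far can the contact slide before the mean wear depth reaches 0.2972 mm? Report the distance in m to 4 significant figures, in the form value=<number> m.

value=285.1 m

Intermediates are shown rounded. The algebra keeps full precision — one last rounding, at 4 significant figures.
Hardness H = 270.2 MPa = 2.702e+08 Pa.
Pin diameter d = 25.85 mm = 0.02585 m. Contact area A = π·d²/4 = π·(0.02585 m)²/4 = 5.248e-04 m².
Depth limit h_lim = 0.2972 mm = 2.972e-04 m.
Restated in SI base units: W = 20.50 N, H = 2.702e+08 Pa, K = 7.211e-03.
Permissible volume V_lim = h_lim·A = 2.972e-04 · 5.248e-04 = 1.560e-07 m³.
Life L = V_lim·H/(K·W) = 1.560e-07 · 2.702e+08 / (7.211e-03 · 20.50) = 285.1 m.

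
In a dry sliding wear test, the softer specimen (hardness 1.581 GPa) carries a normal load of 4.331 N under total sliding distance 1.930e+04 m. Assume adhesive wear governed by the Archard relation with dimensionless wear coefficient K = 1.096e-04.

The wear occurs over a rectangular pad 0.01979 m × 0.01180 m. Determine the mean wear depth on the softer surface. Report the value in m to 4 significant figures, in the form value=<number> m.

The intermediates are displayed rounded, and all arithmetic keeps full float precision; one final rounding, at 4 significant digits.
Convert: Hardness H = 1.581 GPa = 1.581e+09 Pa.
Convert: Contact area A = 0.01979 m × 0.01180 m = 2.335e-04 m².
In SI base units: W = 4.331 N, H = 1.581e+09 Pa, K = 1.096e-04.
Archard volume V = K·W·L/H = 1.096e-04 · 4.331 · 1.930e+04 / 1.581e+09 = 5.795e-09 m³.
Mean wear depth h = V/A = 5.795e-09 / 2.335e-04 = 2.481e-05 m.

value=2.481e-05 m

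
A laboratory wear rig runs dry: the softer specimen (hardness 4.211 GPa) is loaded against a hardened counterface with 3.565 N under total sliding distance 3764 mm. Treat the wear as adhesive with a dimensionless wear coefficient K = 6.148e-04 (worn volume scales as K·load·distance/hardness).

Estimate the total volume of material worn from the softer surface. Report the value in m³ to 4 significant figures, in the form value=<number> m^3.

value=1.959e-12 m^3

Intermediate values are shown rounded. Every step carries full float precision. Rounded just once to 4 significant digits.
Distance L = 3764 mm = 3.764 m.
Hardness H = 4.211 GPa = 4.211e+09 Pa.
Expressed in SI base units: W = 3.565 N, H = 4.211e+09 Pa, K = 6.148e-04.
The Archard volume V = K·W·L/H = 6.148e-04 · 3.565 · 3.764 / 4.211e+09 = 1.959e-12 m³.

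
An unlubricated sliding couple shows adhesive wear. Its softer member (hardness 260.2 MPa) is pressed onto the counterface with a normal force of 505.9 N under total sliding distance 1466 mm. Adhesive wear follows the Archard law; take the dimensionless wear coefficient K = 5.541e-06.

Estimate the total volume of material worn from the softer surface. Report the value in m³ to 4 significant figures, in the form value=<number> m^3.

Intermediate values are shown rounded — the computation carries full precision. Rounded once at the end: four significant digits.
Convert: Distance covered L = 1466 mm = 1.466 m.
Convert: Hardness H = 260.2 MPa = 2.602e+08 Pa.
Expressed in SI base units: W = 505.9 N, H = 2.602e+08 Pa, K = 5.541e-06.
By Archard's law, V = K·W·L/H = 5.541e-06 · 505.9 · 1.466 / 2.602e+08 = 1.579e-11 m³.

value=1.579e-11 m^3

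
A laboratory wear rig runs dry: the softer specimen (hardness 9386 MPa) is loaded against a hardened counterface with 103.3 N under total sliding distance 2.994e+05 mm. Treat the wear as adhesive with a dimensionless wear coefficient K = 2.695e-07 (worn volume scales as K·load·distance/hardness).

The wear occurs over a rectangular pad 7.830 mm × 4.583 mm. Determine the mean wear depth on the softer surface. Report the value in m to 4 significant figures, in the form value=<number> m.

The computation maintains exact precision — the intermediates appear rounded, and rounded just once: four significant figures.
Distance L = 2.994e+05 mm = 299.4 m.
Hardness H = 9386 MPa = 9.386e+09 Pa.
Pad sides 7.830 mm × 4.583 mm = 0.007830 m × 0.004583 m. Contact area A = 0.007830 m × 0.004583 m = 3.588e-05 m².
As SI base values: W = 103.3 N, H = 9.386e+09 Pa, K = 2.695e-07.
Wear volume V = K·W·L/H = 2.695e-07 · 103.3 · 299.4 / 9.386e+09 = 8.880e-13 m³.
Depth h = V/A = 8.880e-13 / 3.588e-05 = 2.475e-08 m.

value=2.475e-08 m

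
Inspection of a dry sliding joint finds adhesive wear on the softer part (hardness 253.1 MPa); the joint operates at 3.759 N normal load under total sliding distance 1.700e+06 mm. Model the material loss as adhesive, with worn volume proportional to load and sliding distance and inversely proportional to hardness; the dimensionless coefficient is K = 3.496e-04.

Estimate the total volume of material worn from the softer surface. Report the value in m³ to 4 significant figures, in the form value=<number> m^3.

value=8.827e-09 m^3

Intermediate values are displayed rounded. Each operation carries exact precision, and a lone final rounding, at 4 significant figures.
Distance covered L = 1.700e+06 mm = 1700 m.
Hardness H = 253.1 MPa = 2.531e+08 Pa.
As SI base values: W = 3.759 N, H = 2.531e+08 Pa, K = 3.496e-04.
Archard relation: V = K·W·L/H = 3.496e-04 · 3.759 · 1700 / 2.531e+08 = 8.827e-09 m³.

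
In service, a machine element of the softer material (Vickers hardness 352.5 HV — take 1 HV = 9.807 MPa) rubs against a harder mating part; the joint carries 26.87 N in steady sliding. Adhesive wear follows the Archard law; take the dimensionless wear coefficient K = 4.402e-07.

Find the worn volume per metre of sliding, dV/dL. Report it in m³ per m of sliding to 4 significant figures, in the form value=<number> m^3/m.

value=3.422e-15 m^3/m

All working math runs at full precision — shown intermediates are rounded; one final rounding, at 4 significant digits.
Hardness H = 352.5 HV × 9.807 MPa/HV = 3457 MPa = 3.457e+09 Pa.
Restated in SI base units: W = 26.87 N, H = 3.457e+09 Pa, K = 4.402e-07.
Sliding wear rate dV/dL = K·W/H (no L dependence): 4.402e-07 · 26.87 / 3.457e+09 = 3.422e-15 m³/m.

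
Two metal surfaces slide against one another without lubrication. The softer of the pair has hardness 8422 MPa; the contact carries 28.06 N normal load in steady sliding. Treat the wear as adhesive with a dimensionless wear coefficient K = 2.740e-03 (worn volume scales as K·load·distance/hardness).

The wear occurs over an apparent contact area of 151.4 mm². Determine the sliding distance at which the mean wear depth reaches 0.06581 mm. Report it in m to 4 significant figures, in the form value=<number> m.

value=1091 m

The algebra keeps full float precision — the intermediates are displayed rounded. Rounded once at the end, at four significant figures.
Hardness H = 8422 MPa = 8.422e+09 Pa.
Contact area A = 151.4 mm² = 1.514e-04 m².
Depth limit h_lim = 0.06581 mm = 6.581e-05 m.
Working in SI base units: W = 28.06 N, H = 8.422e+09 Pa, K = 2.740e-03.
Volume at the limit: V_lim = h_lim·A = 6.581e-05 · 1.514e-04 = 9.964e-09 m³.
Thus life L = V_lim·H/(K·W) = 9.964e-09 · 8.422e+09 / (2.740e-03 · 28.06) = 1091 m.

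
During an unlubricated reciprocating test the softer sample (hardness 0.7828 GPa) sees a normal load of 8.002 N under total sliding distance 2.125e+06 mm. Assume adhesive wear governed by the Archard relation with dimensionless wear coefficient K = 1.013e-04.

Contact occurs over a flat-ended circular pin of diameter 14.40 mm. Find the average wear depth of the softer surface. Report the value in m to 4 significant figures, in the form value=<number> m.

value=1.351e-05 m

Displayed values are rounded. All arithmetic maintains full float precision — a single final rounding: 4 significant digits.
Convert: Path length L = 2.125e+06 mm = 2125 m.
Convert: Hardness H = 0.7828 GPa = 7.828e+08 Pa.
Convert: Pin diameter d = 14.40 mm = 0.01440 m. Contact area A = π·d²/4 = π·(0.01440 m)²/4 = 1.629e-04 m².
SI base units throughout: W = 8.002 N, H = 7.828e+08 Pa, K = 1.013e-04.
Volume removed: V = K·W·L/H = 1.013e-04 · 8.002 · 2125 / 7.828e+08 = 2.200e-09 m³.
Mean depth h = V/A = 2.200e-09 / 1.629e-04 = 1.351e-05 m.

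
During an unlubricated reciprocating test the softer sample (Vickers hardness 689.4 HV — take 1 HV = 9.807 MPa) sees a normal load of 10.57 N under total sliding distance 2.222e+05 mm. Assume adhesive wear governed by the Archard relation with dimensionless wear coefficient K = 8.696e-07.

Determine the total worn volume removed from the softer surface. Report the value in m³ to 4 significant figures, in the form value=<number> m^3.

value=3.021e-13 m^3

Every step carries full float precision — the intermediates are displayed rounded, and one final rounding, at 4 significant digits.
Convert: Distance covered L = 2.222e+05 mm = 222.2 m.
Convert: Hardness H = 689.4 HV × 9.807 MPa/HV = 6761 MPa = 6.761e+09 Pa.
Restated in SI base units: W = 10.57 N, H = 6.761e+09 Pa, K = 8.696e-07.
Worn volume V = K·W·L/H = 8.696e-07 · 10.57 · 222.2 / 6.761e+09 = 3.021e-13 m³.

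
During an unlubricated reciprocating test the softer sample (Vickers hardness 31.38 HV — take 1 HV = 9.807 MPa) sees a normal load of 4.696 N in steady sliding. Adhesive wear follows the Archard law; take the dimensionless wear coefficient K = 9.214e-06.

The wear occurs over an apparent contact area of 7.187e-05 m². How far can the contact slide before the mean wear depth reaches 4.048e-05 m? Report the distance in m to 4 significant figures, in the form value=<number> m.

The intermediates are shown rounded, and all arithmetic runs at full precision, and rounded just once to 4 significant figures.
Convert: Hardness H = 31.38 HV × 9.807 MPa/HV = 307.7 MPa = 3.077e+08 Pa.
Restated in SI base units: W = 4.696 N, H = 3.077e+08 Pa, K = 9.214e-06.
At the depth limit, V_lim = h_lim·A = 4.048e-05 · 7.187e-05 = 2.909e-09 m³.
Inverting, life L = V_lim·H/(K·W) = 2.909e-09 · 3.077e+08 / (9.214e-06 · 4.696) = 2.069e+04 m.

value=2.069e+04 m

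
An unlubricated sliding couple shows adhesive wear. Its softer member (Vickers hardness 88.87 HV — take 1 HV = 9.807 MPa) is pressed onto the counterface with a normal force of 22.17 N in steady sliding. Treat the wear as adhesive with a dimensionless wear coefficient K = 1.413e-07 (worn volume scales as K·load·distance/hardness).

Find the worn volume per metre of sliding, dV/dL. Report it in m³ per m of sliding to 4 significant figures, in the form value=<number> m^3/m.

value=3.594e-15 m^3/m

The algebra maintains full precision; intermediates appear rounded; a single final rounding, at four significant figures.
Convert: Hardness H = 88.87 HV × 9.807 MPa/HV = 871.5 MPa = 8.715e+08 Pa.
Working in SI base units: W = 22.17 N, H = 8.715e+08 Pa, K = 1.413e-07.
Wear rate dV/dL = K·W/H, per unit distance: 1.413e-07 · 22.17 / 8.715e+08 = 3.594e-15 m³/m.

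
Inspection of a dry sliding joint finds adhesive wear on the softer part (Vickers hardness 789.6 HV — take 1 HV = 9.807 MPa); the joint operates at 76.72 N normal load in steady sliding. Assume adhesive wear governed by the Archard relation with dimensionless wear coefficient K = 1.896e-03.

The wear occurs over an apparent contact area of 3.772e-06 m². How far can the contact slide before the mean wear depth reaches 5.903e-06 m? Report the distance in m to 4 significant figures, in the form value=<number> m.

The intermediates are printed rounded — the algebra maintains full float precision, and a lone final rounding, at four significant digits.
Convert: Hardness H = 789.6 HV × 9.807 MPa/HV = 7744 MPa = 7.744e+09 Pa.
SI base units throughout: W = 76.72 N, H = 7.744e+09 Pa, K = 1.896e-03.
Volume at the limit: V_lim = h_lim·A = 5.903e-06 · 3.772e-06 = 2.227e-11 m³.
So the life L = V_lim·H/(K·W) = 2.227e-11 · 7.744e+09 / (1.896e-03 · 76.72) = 1.185 m.

value=1.185 m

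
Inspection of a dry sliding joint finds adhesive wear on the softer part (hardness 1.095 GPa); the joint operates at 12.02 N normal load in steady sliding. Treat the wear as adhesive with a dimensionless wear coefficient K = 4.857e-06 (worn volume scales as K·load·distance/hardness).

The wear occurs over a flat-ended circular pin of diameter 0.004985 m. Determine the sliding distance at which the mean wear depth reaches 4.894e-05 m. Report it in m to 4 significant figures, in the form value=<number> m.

The computation holds full precision. Intermediates are printed rounded; rounded just once, at four significant digits.
Convert: Hardness H = 1.095 GPa = 1.095e+09 Pa.
Convert: Contact area A = π·d²/4 = π·(0.004985 m)²/4 = 1.952e-05 m².
Restated in SI base units: W = 12.02 N, H = 1.095e+09 Pa, K = 4.857e-06.
Wearable volume V_lim = h_lim·A = 4.894e-05 · 1.952e-05 = 9.552e-10 m³.
Inverting, life L = V_lim·H/(K·W) = 9.552e-10 · 1.095e+09 / (4.857e-06 · 12.02) = 1.792e+04 m.

value=1.792e+04 m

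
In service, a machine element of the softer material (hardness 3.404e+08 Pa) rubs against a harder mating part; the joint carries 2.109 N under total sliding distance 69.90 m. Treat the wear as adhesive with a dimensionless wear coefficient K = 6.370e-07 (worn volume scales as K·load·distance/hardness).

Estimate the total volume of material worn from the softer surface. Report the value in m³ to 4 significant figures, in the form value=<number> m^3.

value=2.759e-13 m^3

All arithmetic holds full precision, and intermediate values are shown rounded — a single final rounding to four significant figures.
Collected in SI base units: W = 2.109 N, H = 3.404e+08 Pa, K = 6.370e-07.
Archard volume V = K·W·L/H = 6.370e-07 · 2.109 · 69.90 / 3.404e+08 = 2.759e-13 m³.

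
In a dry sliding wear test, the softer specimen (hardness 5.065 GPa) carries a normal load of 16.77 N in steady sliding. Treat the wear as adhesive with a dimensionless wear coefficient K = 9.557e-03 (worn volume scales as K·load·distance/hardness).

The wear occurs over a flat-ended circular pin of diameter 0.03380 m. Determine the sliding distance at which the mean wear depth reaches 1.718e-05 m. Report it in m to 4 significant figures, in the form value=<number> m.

value=487.2 m

Intermediates are displayed rounded, and the algebra holds full precision. Rounded just once, at four significant figures.
Hardness H = 5.065 GPa = 5.065e+09 Pa.
Contact area A = π·d²/4 = π·(0.03380 m)²/4 = 8.973e-04 m².
Working in SI base units: W = 16.77 N, H = 5.065e+09 Pa, K = 9.557e-03.
Wearable volume V_lim = h_lim·A = 1.718e-05 · 8.973e-04 = 1.542e-08 m³.
Sliding life L = V_lim·H/(K·W) = 1.542e-08 · 5.065e+09 / (9.557e-03 · 16.77) = 487.2 m.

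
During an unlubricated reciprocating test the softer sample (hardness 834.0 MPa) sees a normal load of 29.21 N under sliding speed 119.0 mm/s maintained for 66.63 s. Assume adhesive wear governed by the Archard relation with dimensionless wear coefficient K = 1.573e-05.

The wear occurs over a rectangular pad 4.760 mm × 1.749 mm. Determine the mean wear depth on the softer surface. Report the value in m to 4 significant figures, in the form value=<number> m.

value=5.247e-07 m

The computation holds full float precision; intermediates appear rounded — rounded once at the end, at four significant digits.
Convert: Sliding speed v = 119.0 mm/s = 0.1190 m/s. Sliding distance L = v·t = 0.1190 m/s × 66.63 s = 7.929 m.
Convert: Hardness H = 834.0 MPa = 8.340e+08 Pa.
Convert: Pad sides 4.760 mm × 1.749 mm = 0.004760 m × 0.001749 m. Contact area A = 0.004760 m × 0.001749 m = 8.325e-06 m².
Restated in SI base units: W = 29.21 N, H = 8.340e+08 Pa, K = 1.573e-05.
Volume removed: V = K·W·L/H = 1.573e-05 · 29.21 · 7.929 / 8.340e+08 = 4.368e-12 m³.
Depth of wear h = V/A = 4.368e-12 / 8.325e-06 = 5.247e-07 m.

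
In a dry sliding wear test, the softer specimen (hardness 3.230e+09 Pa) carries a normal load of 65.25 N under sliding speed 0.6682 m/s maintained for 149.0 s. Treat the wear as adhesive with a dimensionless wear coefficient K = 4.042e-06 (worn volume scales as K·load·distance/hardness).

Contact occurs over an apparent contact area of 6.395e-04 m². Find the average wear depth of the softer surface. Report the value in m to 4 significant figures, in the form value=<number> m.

The intermediates are printed rounded, and the algebra carries full float precision — rounded just once to four significant figures.
Convert: Distance covered L = v·t = 0.6682 m/s × 149.0 s = 99.56 m.
SI base units throughout: W = 65.25 N, H = 3.230e+09 Pa, K = 4.042e-06.
Volume removed: V = K·W·L/H = 4.042e-06 · 65.25 · 99.56 / 3.230e+09 = 8.130e-12 m³.
Depth of wear h = V/A = 8.130e-12 / 6.395e-04 = 1.271e-08 m.

value=1.271e-08 m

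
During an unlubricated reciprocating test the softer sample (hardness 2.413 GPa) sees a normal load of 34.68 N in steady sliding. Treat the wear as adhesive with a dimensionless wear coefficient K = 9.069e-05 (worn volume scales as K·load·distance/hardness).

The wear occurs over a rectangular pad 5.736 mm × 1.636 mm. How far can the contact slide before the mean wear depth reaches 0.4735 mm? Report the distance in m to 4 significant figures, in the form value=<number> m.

value=3409 m

All arithmetic carries full precision. Intermediates appear rounded; a lone final rounding, at 4 significant figures.
Convert: Hardness H = 2.413 GPa = 2.413e+09 Pa.
Convert: Pad sides 5.736 mm × 1.636 mm = 0.005736 m × 0.001636 m. Contact area A = 0.005736 m × 0.001636 m = 9.384e-06 m².
Convert: Depth limit h_lim = 0.4735 mm = 4.735e-04 m.
In SI base units: W = 34.68 N, H = 2.413e+09 Pa, K = 9.069e-05.
Wearable volume V_lim = h_lim·A = 4.735e-04 · 9.384e-06 = 4.443e-09 m³.
Thus life L = V_lim·H/(K·W) = 4.443e-09 · 2.413e+09 / (9.069e-05 · 34.68) = 3409 m.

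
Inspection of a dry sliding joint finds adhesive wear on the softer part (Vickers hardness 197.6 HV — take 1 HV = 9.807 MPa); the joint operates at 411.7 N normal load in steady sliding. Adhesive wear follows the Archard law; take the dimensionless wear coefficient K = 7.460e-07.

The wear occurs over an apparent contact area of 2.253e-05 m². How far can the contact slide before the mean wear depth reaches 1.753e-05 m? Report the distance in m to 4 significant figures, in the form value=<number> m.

value=2492 m

Every step holds exact precision. Intermediates are printed rounded; one last rounding to four significant digits.
Hardness H = 197.6 HV × 9.807 MPa/HV = 1938 MPa = 1.938e+09 Pa.
In SI base units, W = 411.7 N, H = 1.938e+09 Pa, K = 7.460e-07.
Wearable volume V_lim = h_lim·A = 1.753e-05 · 2.253e-05 = 3.950e-10 m³.
So the life L = V_lim·H/(K·W) = 3.950e-10 · 1.938e+09 / (7.460e-07 · 411.7) = 2492 m.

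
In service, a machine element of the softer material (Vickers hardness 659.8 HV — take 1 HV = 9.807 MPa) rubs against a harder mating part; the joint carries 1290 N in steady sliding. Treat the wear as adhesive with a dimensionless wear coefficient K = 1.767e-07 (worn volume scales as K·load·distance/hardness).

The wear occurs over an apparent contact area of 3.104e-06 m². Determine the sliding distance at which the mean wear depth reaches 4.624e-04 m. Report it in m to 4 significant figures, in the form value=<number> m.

Intermediates are printed rounded, and every step holds full precision — a single final rounding to 4 significant figures.
Hardness H = 659.8 HV × 9.807 MPa/HV = 6471 MPa = 6.471e+09 Pa.
Expressed in SI base units: W = 1290 N, H = 6.471e+09 Pa, K = 1.767e-07.
Permissible volume V_lim = h_lim·A = 4.624e-04 · 3.104e-06 = 1.435e-09 m³.
Inverting, life L = V_lim·H/(K·W) = 1.435e-09 · 6.471e+09 / (1.767e-07 · 1290) = 4.074e+04 m.

value=4.074e+04 m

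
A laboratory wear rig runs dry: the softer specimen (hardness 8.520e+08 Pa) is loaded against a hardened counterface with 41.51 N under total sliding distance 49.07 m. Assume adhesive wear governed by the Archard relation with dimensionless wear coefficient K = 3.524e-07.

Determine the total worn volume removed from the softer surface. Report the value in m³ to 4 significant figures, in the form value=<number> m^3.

The algebra carries exact precision, and quoted intermediates are rounded — rounded just once: 4 significant figures.
Restated in SI base units: W = 41.51 N, H = 8.520e+08 Pa, K = 3.524e-07.
Archard relation: V = K·W·L/H = 3.524e-07 · 41.51 · 49.07 / 8.520e+08 = 8.425e-13 m³.

value=8.425e-13 m^3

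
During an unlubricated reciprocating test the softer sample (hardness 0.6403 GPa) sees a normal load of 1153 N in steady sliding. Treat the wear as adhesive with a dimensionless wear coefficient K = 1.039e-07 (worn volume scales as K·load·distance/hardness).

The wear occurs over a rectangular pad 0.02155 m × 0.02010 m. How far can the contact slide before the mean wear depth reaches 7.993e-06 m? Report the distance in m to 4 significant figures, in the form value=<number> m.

value=1.851e+04 m

Printed values are rounded, and each operation keeps full precision — a lone final rounding to 4 significant figures.
Hardness H = 0.6403 GPa = 6.403e+08 Pa.
Contact area A = 0.02155 m × 0.02010 m = 4.332e-04 m².
Expressed in SI base units: W = 1153 N, H = 6.403e+08 Pa, K = 1.039e-07.
Permissible volume V_lim = h_lim·A = 7.993e-06 · 4.332e-04 = 3.462e-09 m³.
Sliding life L = V_lim·H/(K·W) = 3.462e-09 · 6.403e+08 / (1.039e-07 · 1153) = 1.851e+04 m.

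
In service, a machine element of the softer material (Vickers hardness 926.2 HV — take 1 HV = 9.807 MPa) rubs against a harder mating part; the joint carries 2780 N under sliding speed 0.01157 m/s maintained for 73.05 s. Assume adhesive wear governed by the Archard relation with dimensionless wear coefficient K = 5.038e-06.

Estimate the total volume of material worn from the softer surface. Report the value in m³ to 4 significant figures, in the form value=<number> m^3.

The algebra keeps exact precision — displayed values are rounded; one final rounding: four significant figures.
Convert: Total distance L = v·t = 0.01157 m/s × 73.05 s = 0.8452 m.
Convert: Hardness H = 926.2 HV × 9.807 MPa/HV = 9083 MPa = 9.083e+09 Pa.
As SI base values: W = 2780 N, H = 9.083e+09 Pa, K = 5.038e-06.
Wear volume V = K·W·L/H = 5.038e-06 · 2780 · 0.8452 / 9.083e+09 = 1.303e-12 m³.

value=1.303e-12 m^3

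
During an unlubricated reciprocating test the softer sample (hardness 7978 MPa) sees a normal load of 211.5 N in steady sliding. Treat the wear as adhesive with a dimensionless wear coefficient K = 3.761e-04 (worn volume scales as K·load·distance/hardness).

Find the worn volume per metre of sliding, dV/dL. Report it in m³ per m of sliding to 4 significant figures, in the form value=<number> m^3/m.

value=9.971e-12 m^3/m

The intermediates are printed rounded; the computation maintains exact precision, and rounded once at the end: four significant digits.
Hardness H = 7978 MPa = 7.978e+09 Pa.
In SI base units: W = 211.5 N, H = 7.978e+09 Pa, K = 3.761e-04.
Sliding wear rate dV/dL = K·W/H — distance-free: 3.761e-04 · 211.5 / 7.978e+09 = 9.971e-12 m³/m.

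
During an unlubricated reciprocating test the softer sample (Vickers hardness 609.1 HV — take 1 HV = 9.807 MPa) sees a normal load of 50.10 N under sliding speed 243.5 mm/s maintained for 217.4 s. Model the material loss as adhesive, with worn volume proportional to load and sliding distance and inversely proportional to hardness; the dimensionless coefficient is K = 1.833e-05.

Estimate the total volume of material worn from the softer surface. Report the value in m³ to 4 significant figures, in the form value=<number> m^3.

value=8.138e-12 m^3

Intermediates are shown rounded. All working math maintains full float precision — rounded just once: 4 significant digits.
Convert: Sliding speed v = 243.5 mm/s = 0.2435 m/s. Sliding distance L = v·t = 0.2435 m/s × 217.4 s = 52.94 m.
Convert: Hardness H = 609.1 HV × 9.807 MPa/HV = 5973 MPa = 5.973e+09 Pa.
Collected in SI base units: W = 50.10 N, H = 5.973e+09 Pa, K = 1.833e-05.
By Archard's law, V = K·W·L/H = 1.833e-05 · 50.10 · 52.94 / 5.973e+09 = 8.138e-12 m³.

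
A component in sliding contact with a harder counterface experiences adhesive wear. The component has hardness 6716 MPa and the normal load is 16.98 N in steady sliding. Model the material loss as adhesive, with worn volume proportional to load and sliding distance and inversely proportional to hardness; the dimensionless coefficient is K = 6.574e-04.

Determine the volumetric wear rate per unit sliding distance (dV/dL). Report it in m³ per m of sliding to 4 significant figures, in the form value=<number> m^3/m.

The algebra holds full precision, and shown intermediates are rounded. Rounded just once to four significant digits.
Convert: Hardness H = 6716 MPa = 6.716e+09 Pa.
As SI base values: W = 16.98 N, H = 6.716e+09 Pa, K = 6.574e-04.
Sliding wear rate dV/dL = K·W/H: 6.574e-04 · 16.98 / 6.716e+09 = 1.662e-12 m³/m.

value=1.662e-12 m^3/m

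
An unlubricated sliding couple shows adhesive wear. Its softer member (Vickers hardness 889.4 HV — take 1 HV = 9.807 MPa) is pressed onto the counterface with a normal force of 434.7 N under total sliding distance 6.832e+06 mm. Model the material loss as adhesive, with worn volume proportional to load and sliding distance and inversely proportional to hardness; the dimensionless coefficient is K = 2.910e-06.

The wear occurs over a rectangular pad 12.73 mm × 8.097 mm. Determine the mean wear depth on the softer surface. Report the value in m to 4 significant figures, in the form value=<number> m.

value=9.613e-06 m

The intermediates are shown rounded — all arithmetic carries full float precision, and a lone final rounding, at 4 significant digits.
Distance covered L = 6.832e+06 mm = 6832 m.
Hardness H = 889.4 HV × 9.807 MPa/HV = 8722 MPa = 8.722e+09 Pa.
Pad sides 12.73 mm × 8.097 mm = 0.01273 m × 0.008097 m. Contact area A = 0.01273 m × 0.008097 m = 1.031e-04 m².
SI base units throughout: W = 434.7 N, H = 8.722e+09 Pa, K = 2.910e-06.
Archard volume V = K·W·L/H = 2.910e-06 · 434.7 · 6832 / 8.722e+09 = 9.908e-10 m³.
Wear depth h = V/A = 9.908e-10 / 1.031e-04 = 9.613e-06 m.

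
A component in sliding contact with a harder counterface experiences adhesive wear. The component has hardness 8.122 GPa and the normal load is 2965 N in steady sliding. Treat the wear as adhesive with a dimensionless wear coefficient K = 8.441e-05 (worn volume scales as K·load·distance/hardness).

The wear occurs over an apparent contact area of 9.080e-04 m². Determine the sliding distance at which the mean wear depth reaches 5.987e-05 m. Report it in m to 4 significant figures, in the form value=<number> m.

value=1764 m

All arithmetic maintains exact precision, and quoted intermediates are rounded, and one final rounding, at 4 significant figures.
Convert: Hardness H = 8.122 GPa = 8.122e+09 Pa.
Expressed in SI base units: W = 2965 N, H = 8.122e+09 Pa, K = 8.441e-05.
Wearable volume V_lim = h_lim·A = 5.987e-05 · 9.080e-04 = 5.436e-08 m³.
Thus life L = V_lim·H/(K·W) = 5.436e-08 · 8.122e+09 / (8.441e-05 · 2965) = 1764 m.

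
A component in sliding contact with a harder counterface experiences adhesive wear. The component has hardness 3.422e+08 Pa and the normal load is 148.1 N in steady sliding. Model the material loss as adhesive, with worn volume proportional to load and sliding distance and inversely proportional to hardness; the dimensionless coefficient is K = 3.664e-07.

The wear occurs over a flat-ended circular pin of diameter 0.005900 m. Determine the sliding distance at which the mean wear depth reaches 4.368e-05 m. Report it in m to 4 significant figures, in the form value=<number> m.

value=7531 m

All working math keeps full float precision. Shown intermediates are rounded — rounded once at the end: four significant digits.
Convert: Contact area A = π·d²/4 = π·(0.005900 m)²/4 = 2.734e-05 m².
In SI base units: W = 148.1 N, H = 3.422e+08 Pa, K = 3.664e-07.
Allowed volume V_lim = h_lim·A = 4.368e-05 · 2.734e-05 = 1.194e-09 m³.
Life L = V_lim·H/(K·W) = 1.194e-09 · 3.422e+08 / (3.664e-07 · 148.1) = 7531 m.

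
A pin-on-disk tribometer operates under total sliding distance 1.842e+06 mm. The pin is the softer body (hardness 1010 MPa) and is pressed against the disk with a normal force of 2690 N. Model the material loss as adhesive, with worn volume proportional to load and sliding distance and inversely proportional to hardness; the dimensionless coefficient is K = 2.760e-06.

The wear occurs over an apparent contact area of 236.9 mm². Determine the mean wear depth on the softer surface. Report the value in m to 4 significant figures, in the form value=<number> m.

value=5.716e-05 m

Intermediates are shown rounded; the algebra runs at full float precision, and one final rounding to four significant digits.
Convert: Distance L = 1.842e+06 mm = 1842 m.
Convert: Hardness H = 1010 MPa = 1.010e+09 Pa.
Convert: Contact area A = 236.9 mm² = 2.369e-04 m².
In SI base units: W = 2690 N, H = 1.010e+09 Pa, K = 2.760e-06.
Worn volume V = K·W·L/H = 2.760e-06 · 2690 · 1842 / 1.010e+09 = 1.354e-08 m³.
Mean wear depth h = V/A = 1.354e-08 / 2.369e-04 = 5.716e-05 m.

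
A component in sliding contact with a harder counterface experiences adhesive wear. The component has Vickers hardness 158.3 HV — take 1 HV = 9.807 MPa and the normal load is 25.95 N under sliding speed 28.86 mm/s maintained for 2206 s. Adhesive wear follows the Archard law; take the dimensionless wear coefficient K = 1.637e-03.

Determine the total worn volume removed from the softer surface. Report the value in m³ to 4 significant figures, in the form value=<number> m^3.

Intermediates are printed rounded. The algebra runs at full precision, and a lone final rounding to 4 significant figures.
Sliding speed v = 28.86 mm/s = 0.02886 m/s. Distance covered L = v·t = 0.02886 m/s × 2206 s = 63.67 m.
Hardness H = 158.3 HV × 9.807 MPa/HV = 1552 MPa = 1.552e+09 Pa.
SI base units throughout: W = 25.95 N, H = 1.552e+09 Pa, K = 1.637e-03.
Archard relation: V = K·W·L/H = 1.637e-03 · 25.95 · 63.67 / 1.552e+09 = 1.742e-09 m³.

value=1.742e-09 m^3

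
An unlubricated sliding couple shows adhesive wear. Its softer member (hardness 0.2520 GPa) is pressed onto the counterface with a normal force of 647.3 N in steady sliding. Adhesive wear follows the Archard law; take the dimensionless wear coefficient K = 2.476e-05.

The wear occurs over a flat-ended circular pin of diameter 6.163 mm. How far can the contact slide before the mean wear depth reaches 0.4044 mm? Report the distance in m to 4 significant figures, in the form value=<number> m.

value=189.7 m

Intermediates appear rounded. All working math runs at exact precision — rounded just once to 4 significant digits.
Hardness H = 0.2520 GPa = 2.520e+08 Pa.
Pin diameter d = 6.163 mm = 0.006163 m. Contact area A = π·d²/4 = π·(0.006163 m)²/4 = 2.983e-05 m².
Depth limit h_lim = 0.4044 mm = 4.044e-04 m.
Expressed in SI base units: W = 647.3 N, H = 2.520e+08 Pa, K = 2.476e-05.
Permissible volume V_lim = h_lim·A = 4.044e-04 · 2.983e-05 = 1.206e-08 m³.
Sliding life L = V_lim·H/(K·W) = 1.206e-08 · 2.520e+08 / (2.476e-05 · 647.3) = 189.7 m.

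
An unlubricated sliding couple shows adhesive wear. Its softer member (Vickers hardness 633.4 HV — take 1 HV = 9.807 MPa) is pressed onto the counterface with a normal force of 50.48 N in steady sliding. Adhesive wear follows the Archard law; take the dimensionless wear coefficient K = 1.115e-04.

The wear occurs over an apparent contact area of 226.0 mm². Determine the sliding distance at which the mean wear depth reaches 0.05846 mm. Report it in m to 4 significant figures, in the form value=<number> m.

The computation runs at exact precision; intermediate values are shown rounded. Rounded once at the end to four significant digits.
Hardness H = 633.4 HV × 9.807 MPa/HV = 6212 MPa = 6.212e+09 Pa.
Contact area A = 226.0 mm² = 2.260e-04 m².
Depth limit h_lim = 0.05846 mm = 5.846e-05 m.
Collected in SI base units: W = 50.48 N, H = 6.212e+09 Pa, K = 1.115e-04.
Wearable volume V_lim = h_lim·A = 5.846e-05 · 2.260e-04 = 1.321e-08 m³.
So the life L = V_lim·H/(K·W) = 1.321e-08 · 6.212e+09 / (1.115e-04 · 50.48) = 1.458e+04 m.

value=1.458e+04 m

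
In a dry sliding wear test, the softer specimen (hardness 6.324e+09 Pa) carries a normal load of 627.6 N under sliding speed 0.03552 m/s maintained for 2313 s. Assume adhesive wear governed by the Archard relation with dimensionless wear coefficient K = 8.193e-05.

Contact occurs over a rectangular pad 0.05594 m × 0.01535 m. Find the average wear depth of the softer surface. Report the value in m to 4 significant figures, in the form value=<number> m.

value=7.780e-07 m

Intermediate values appear rounded. The computation carries full precision — one final rounding, at 4 significant figures.
Sliding distance L = v·t = 0.03552 m/s × 2313 s = 82.16 m.
Contact area A = 0.05594 m × 0.01535 m = 8.587e-04 m².
As SI base values: W = 627.6 N, H = 6.324e+09 Pa, K = 8.193e-05.
The Archard volume V = K·W·L/H = 8.193e-05 · 627.6 · 82.16 / 6.324e+09 = 6.680e-10 m³.
Depth h = V/A = 6.680e-10 / 8.587e-04 = 7.780e-07 m.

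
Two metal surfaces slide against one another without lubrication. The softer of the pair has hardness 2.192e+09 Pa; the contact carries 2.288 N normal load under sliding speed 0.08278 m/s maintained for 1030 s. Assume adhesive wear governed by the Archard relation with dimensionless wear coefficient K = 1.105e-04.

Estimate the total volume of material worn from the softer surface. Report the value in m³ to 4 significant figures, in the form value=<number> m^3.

value=9.834e-12 m^3

Intermediate values are displayed rounded; each operation holds exact precision, and rounded once at the end to four significant figures.
Convert: Distance covered L = v·t = 0.08278 m/s × 1030 s = 85.26 m.
Restated in SI base units: W = 2.288 N, H = 2.192e+09 Pa, K = 1.105e-04.
Worn volume V = K·W·L/H = 1.105e-04 · 2.288 · 85.26 / 2.192e+09 = 9.834e-12 m³.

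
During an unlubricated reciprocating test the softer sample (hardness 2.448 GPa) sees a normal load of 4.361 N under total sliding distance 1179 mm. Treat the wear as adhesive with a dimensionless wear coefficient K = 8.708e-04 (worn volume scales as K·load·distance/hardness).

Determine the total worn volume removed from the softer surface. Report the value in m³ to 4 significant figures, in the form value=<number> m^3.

value=1.829e-12 m^3

The intermediates are printed rounded; every step carries full precision — rounded just once: 4 significant figures.
Convert: Distance L = 1179 mm = 1.179 m.
Convert: Hardness H = 2.448 GPa = 2.448e+09 Pa.
As SI base values: W = 4.361 N, H = 2.448e+09 Pa, K = 8.708e-04.
Worn volume V = K·W·L/H = 8.708e-04 · 4.361 · 1.179 / 2.448e+09 = 1.829e-12 m³.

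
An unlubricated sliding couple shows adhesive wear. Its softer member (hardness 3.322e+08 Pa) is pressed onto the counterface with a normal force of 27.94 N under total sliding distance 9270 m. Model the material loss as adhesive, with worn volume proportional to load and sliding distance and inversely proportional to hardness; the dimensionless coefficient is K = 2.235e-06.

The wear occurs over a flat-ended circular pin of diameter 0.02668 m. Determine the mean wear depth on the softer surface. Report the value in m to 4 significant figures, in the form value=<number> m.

Displayed values are rounded — all arithmetic holds full float precision. Rounded once at the end: four significant figures.
Contact area A = π·d²/4 = π·(0.02668 m)²/4 = 5.591e-04 m².
Expressed in SI base units: W = 27.94 N, H = 3.322e+08 Pa, K = 2.235e-06.
Wear volume V = K·W·L/H = 2.235e-06 · 27.94 · 9270 / 3.322e+08 = 1.743e-09 m³.
Depth h = V/A = 1.743e-09 / 5.591e-04 = 3.117e-06 m.

value=3.117e-06 m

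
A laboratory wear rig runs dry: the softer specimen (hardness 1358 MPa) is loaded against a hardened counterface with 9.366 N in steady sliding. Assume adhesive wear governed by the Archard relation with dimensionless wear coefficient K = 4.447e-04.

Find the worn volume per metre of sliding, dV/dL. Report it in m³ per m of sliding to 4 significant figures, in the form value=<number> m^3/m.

All working math carries exact precision, and intermediates are shown rounded — a single final rounding, at 4 significant digits.
Convert: Hardness H = 1358 MPa = 1.358e+09 Pa.
Working in SI base units: W = 9.366 N, H = 1.358e+09 Pa, K = 4.447e-04.
Wear rate dV/dL = K·W/H: 4.447e-04 · 9.366 / 1.358e+09 = 3.067e-12 m³/m.

value=3.067e-12 m^3/m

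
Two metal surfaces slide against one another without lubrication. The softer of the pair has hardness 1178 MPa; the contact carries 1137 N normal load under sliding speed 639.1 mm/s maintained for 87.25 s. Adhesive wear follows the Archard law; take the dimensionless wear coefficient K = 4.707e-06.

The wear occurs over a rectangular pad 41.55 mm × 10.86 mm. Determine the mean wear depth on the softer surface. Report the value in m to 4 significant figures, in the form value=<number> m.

value=5.614e-07 m

Each operation holds full float precision, and the intermediates are shown rounded. Rounded just once to 4 significant digits.
Convert: Sliding speed v = 639.1 mm/s = 0.6391 m/s. Distance covered L = v·t = 0.6391 m/s × 87.25 s = 55.76 m.
Convert: Hardness H = 1178 MPa = 1.178e+09 Pa.
Convert: Pad sides 41.55 mm × 10.86 mm = 0.04155 m × 0.01086 m. Contact area A = 0.04155 m × 0.01086 m = 4.512e-04 m².
Working in SI base units: W = 1137 N, H = 1.178e+09 Pa, K = 4.707e-06.
Wear volume V = K·W·L/H = 4.707e-06 · 1137 · 55.76 / 1.178e+09 = 2.533e-10 m³.
Mean depth h = V/A = 2.533e-10 / 4.512e-04 = 5.614e-07 m.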